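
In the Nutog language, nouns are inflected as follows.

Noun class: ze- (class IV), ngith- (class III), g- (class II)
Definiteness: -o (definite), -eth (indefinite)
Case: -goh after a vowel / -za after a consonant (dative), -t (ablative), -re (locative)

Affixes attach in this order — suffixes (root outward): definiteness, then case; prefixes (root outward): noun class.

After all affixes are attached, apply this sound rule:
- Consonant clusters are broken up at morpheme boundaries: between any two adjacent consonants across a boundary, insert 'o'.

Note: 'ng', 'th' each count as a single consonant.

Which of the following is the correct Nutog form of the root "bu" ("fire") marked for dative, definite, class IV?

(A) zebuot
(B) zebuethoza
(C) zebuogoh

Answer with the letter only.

C

Attach definiteness definite -o → buo.
Attach noun class class IV ze- → zebuo.
Attach case dative -goh (after vowel 'o') → zebuogoh.
Epenthesis: no change.
So the correct form is zebuogoh, option (C).
(A) zebuot is wrong: it uses ablative instead of dative for case.
(B) zebuethoza is wrong: it uses indefinite instead of definite for definiteness.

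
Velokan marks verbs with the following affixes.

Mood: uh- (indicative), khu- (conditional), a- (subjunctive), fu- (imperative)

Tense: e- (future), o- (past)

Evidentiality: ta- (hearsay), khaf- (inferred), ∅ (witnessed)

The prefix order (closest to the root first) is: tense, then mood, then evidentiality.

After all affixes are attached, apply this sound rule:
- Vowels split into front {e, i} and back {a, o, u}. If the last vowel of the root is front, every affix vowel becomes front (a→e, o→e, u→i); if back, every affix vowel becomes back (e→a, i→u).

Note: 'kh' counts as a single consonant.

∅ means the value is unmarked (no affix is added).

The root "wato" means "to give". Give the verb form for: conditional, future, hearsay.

takhuawato

Attach tense future e- → ewato.
Attach mood conditional khu- → khuewato.
Attach evidentiality hearsay ta- → takhuewato.
Apply vowel harmony: takhuewato → takhuawato.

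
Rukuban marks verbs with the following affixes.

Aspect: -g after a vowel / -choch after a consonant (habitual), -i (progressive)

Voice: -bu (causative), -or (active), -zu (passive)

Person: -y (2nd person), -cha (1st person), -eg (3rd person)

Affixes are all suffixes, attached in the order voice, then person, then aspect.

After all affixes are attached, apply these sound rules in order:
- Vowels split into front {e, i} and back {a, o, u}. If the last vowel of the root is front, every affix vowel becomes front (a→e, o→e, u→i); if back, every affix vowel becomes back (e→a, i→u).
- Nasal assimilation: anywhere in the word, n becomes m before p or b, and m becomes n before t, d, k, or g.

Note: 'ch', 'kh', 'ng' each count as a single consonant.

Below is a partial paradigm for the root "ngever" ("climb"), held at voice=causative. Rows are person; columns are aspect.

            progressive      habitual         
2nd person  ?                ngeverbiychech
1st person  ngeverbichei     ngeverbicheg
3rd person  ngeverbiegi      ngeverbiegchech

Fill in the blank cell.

ngeverbiyi

Attach voice causative -bu → ngeverbu.
Attach person 2nd person -y → ngeverbuy.
Attach aspect progressive -i → ngeverbuyi.
Apply vowel harmony: ngeverbuyi → ngeverbiyi.
Nasal assimilation: no change.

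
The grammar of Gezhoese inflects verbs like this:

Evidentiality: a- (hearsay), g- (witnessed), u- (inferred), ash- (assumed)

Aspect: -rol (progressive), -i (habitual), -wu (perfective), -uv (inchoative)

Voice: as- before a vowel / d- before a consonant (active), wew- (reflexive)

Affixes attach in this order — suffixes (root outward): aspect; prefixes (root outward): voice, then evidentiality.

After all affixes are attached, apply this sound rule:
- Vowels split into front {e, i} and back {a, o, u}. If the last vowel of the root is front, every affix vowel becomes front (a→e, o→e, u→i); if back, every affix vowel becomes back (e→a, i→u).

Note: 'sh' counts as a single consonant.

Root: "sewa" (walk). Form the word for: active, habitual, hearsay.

Attach voice active d- (before consonant 's') → dsewa.
Attach aspect habitual -i → dsewai.
Attach evidentiality hearsay a- → adsewai.
Apply vowel harmony: adsewai → adsewau.

adsewau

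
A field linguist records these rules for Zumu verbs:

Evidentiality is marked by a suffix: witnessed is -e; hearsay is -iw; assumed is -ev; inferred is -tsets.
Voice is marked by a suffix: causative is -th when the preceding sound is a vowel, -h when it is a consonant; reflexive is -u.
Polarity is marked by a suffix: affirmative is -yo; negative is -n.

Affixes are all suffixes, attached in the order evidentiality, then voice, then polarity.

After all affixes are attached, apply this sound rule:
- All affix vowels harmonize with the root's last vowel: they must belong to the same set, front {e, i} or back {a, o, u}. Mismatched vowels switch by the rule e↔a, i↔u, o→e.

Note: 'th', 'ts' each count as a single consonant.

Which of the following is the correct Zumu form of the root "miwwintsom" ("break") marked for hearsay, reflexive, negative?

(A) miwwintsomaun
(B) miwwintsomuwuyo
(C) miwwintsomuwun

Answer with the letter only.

C

Attach evidentiality hearsay -iw → miwwintsomiw.
Attach voice reflexive -u → miwwintsomiwu.
Attach polarity negative -n → miwwintsomiwun.
Apply vowel harmony: miwwintsomiwun → miwwintsomuwun.
So the correct form is miwwintsomuwun, option (C).
(A) miwwintsomaun is wrong: it uses witnessed instead of hearsay for evidentiality.
(B) miwwintsomuwuyo is wrong: it uses affirmative instead of negative for polarity.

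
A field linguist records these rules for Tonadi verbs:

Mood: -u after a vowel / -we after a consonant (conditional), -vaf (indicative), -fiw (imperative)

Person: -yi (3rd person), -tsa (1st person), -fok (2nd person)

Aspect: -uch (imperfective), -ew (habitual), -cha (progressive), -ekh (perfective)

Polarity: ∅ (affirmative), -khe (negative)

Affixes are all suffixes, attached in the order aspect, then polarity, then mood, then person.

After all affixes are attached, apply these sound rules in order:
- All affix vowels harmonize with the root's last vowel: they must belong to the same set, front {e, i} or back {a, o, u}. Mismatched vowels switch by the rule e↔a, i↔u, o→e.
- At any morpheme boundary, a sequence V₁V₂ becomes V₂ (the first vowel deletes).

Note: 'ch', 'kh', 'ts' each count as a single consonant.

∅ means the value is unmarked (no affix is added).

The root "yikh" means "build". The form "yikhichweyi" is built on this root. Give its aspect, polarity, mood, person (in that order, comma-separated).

imperfective, affirmative, conditional, 3rd person

Segment: yikh-uch-we-yi.
aspect: -uch → imperfective.
polarity: ∅ → affirmative.
mood: -u/we → conditional.
person: -yi → 3rd person.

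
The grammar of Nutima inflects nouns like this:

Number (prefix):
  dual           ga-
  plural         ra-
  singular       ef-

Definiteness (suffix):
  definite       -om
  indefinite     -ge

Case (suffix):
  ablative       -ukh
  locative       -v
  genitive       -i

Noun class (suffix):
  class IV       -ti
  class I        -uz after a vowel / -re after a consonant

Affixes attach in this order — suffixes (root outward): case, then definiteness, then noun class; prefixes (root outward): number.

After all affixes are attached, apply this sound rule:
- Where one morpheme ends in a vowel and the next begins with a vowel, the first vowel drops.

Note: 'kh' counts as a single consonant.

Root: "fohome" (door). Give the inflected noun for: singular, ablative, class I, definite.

Attach case ablative -ukh → fohomeukh.
Attach definiteness definite -om → fohomeukhom.
Attach number singular ef- → effohomeukhom.
Attach noun class class I -re (after consonant 'm') → effohomeukhomre.
Apply vowel deletion: effohomeukhomre → effohomukhomre.

effohomukhomre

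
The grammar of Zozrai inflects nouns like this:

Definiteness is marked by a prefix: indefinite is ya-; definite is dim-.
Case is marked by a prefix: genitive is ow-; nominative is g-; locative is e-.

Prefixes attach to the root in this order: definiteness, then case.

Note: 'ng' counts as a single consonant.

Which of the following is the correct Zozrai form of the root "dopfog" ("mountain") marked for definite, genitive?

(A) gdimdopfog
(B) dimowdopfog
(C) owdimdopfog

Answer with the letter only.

C

Attach definiteness definite dim- → dimdopfog.
Attach case genitive ow- → owdimdopfog.
So the correct form is owdimdopfog, option (C).
(A) gdimdopfog is wrong: it uses nominative instead of genitive for case.
(B) dimowdopfog is wrong: it has the affixes in the wrong order.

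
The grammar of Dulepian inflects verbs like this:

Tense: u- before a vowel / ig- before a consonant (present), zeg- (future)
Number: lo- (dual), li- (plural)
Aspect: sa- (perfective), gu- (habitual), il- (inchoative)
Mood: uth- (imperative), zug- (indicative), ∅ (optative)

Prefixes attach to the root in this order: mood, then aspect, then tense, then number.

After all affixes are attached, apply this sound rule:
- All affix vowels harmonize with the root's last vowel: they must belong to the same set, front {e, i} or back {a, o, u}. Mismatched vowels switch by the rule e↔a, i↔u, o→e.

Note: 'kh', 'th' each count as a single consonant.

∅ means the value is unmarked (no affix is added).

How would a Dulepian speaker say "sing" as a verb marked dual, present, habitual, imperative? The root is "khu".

Attach mood imperative uth- → uthkhu.
Attach aspect habitual gu- → guuthkhu.
Attach tense present ig- (before consonant 'g') → igguuthkhu.
Attach number dual lo- → loigguuthkhu.
Apply vowel harmony: loigguuthkhu → lougguuthkhu.

lougguuthkhu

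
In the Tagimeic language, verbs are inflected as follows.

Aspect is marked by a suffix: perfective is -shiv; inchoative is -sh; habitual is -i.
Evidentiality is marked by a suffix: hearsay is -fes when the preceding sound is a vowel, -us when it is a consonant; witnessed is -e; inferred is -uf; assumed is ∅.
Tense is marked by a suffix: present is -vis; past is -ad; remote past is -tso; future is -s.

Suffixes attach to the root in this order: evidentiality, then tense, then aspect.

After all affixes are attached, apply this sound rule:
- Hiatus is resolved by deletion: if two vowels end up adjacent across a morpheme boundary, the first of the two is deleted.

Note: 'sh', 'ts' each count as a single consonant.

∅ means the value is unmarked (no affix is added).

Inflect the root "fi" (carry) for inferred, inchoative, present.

Attach evidentiality inferred -uf → fiuf.
Attach tense present -vis → fiufvis.
Attach aspect inchoative -sh → fiufvissh.
Apply vowel deletion: fiufvissh → fufvissh.

fufvissh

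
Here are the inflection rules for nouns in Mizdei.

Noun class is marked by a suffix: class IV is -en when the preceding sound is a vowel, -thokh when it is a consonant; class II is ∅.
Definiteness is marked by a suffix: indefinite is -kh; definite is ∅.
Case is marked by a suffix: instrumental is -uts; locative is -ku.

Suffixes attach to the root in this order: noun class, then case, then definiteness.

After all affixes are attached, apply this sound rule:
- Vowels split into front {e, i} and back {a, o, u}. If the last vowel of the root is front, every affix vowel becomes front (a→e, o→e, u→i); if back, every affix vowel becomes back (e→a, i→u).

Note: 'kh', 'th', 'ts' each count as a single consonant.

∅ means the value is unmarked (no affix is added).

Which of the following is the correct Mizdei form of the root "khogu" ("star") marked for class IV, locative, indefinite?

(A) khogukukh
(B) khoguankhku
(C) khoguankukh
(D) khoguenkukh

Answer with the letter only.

C

Attach noun class class IV -en (after vowel 'u') → khoguen.
Attach case locative -ku → khoguenku.
Attach definiteness indefinite -kh → khoguenkukh.
Apply vowel harmony: khoguenkukh → khoguankukh.
So the correct form is khoguankukh, option (C).
(A) khogukukh is wrong: it uses class II instead of class IV for noun class.
(B) khoguankhku is wrong: it has the affixes in the wrong order.
(D) khoguenkukh is wrong: it fails to apply the sound rule(s).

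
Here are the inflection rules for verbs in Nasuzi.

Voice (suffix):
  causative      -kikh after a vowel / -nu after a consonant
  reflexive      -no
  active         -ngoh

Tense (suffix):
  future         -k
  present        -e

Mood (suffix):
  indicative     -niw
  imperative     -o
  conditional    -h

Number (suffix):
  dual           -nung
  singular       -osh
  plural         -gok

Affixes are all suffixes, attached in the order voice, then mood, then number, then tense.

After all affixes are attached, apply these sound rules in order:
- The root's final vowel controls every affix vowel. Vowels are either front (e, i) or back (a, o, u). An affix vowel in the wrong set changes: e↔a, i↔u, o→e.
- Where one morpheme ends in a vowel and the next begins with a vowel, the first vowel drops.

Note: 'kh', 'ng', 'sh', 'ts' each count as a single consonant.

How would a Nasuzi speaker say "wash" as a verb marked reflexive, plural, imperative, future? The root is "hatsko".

Attach voice reflexive -no → hatskono.
Attach mood imperative -o → hatskonoo.
Attach number plural -gok → hatskonoogok.
Attach tense future -k → hatskonoogokk.
Vowel harmony: no change.
Apply vowel deletion: hatskonoogokk → hatskonogokk.

hatskonogokk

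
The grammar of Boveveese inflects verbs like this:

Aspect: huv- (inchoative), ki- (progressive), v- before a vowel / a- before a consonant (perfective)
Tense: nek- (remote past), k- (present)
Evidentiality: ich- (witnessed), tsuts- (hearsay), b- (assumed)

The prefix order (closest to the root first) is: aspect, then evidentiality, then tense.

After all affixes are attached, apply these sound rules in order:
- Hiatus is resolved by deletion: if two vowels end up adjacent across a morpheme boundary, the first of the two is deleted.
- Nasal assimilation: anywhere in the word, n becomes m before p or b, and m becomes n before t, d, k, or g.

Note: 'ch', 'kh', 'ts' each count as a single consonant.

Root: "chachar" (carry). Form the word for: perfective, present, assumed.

kbachachar

Attach aspect perfective a- (before consonant 'ch') → achachar.
Attach evidentiality assumed b- → bachachar.
Attach tense present k- → kbachachar.
Vowel deletion: no change.
Nasal assimilation: no change.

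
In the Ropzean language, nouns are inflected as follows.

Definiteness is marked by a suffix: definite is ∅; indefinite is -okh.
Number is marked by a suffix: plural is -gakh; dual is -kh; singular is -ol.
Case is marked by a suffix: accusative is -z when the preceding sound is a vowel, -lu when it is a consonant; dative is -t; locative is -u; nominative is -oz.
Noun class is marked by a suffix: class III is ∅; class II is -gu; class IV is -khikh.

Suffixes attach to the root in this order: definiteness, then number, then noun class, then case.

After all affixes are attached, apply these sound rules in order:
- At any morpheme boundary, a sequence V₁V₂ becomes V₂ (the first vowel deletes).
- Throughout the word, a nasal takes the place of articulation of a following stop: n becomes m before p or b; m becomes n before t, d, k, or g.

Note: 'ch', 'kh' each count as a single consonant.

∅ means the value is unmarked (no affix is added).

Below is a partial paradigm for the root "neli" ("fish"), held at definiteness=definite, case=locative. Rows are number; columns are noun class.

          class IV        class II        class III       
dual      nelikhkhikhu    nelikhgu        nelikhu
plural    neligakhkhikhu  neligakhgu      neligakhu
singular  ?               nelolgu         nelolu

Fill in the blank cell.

nelolkhikhu

definiteness = definite: zero marking, form stays neli.
Attach number singular -ol → neliol.
Attach noun class class IV -khikh → neliolkhikh.
Attach case locative -u → neliolkhikhu.
Apply vowel deletion: neliolkhikhu → nelolkhikhu.
Nasal assimilation: no change.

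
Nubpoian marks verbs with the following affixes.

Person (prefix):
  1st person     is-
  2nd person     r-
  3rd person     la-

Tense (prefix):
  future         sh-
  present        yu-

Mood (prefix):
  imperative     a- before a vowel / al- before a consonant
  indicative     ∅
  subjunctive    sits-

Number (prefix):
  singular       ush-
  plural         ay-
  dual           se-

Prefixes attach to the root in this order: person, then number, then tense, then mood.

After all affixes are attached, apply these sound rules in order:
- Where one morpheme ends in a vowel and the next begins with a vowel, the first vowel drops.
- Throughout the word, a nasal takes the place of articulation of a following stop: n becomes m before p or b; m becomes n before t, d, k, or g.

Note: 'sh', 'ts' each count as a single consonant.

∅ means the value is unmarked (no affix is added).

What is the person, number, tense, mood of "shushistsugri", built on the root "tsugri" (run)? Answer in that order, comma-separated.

Segment: sh-ush-is-tsugri.
person: is- → 1st person.
number: ush- → singular.
tense: sh- → future.
mood: ∅ → indicative.

1st person, singular, future, indicative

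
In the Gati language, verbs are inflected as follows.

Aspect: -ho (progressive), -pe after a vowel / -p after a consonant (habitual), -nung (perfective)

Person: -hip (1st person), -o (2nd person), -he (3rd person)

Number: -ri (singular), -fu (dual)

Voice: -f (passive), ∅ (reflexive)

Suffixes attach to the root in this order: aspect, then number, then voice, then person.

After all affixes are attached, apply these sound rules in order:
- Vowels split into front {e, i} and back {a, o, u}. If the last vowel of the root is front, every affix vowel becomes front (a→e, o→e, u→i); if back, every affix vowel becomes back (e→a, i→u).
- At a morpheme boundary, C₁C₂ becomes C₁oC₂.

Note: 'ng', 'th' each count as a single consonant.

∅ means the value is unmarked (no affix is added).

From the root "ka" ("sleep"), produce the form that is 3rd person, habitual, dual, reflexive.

kapafuha

Attach aspect habitual -pe (after vowel 'a') → kape.
Attach number dual -fu → kapefu.
voice = reflexive: zero marking, form stays kapefu.
Attach person 3rd person -he → kapefuhe.
Apply vowel harmony: kapefuhe → kapafuha.
Epenthesis: no change.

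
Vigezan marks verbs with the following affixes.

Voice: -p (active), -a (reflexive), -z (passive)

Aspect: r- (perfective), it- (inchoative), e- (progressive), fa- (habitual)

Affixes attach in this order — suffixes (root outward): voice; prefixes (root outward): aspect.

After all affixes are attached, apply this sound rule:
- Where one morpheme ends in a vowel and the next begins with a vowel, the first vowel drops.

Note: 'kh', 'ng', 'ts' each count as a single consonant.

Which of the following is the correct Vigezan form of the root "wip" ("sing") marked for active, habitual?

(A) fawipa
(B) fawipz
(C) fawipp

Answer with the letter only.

Attach aspect habitual fa- → fawip.
Attach voice active -p → fawipp.
Vowel deletion: no change.
So the correct form is fawipp, option (C).
(B) fawipz is wrong: it uses passive instead of active for voice.
(A) fawipa is wrong: it uses reflexive instead of active for voice.

C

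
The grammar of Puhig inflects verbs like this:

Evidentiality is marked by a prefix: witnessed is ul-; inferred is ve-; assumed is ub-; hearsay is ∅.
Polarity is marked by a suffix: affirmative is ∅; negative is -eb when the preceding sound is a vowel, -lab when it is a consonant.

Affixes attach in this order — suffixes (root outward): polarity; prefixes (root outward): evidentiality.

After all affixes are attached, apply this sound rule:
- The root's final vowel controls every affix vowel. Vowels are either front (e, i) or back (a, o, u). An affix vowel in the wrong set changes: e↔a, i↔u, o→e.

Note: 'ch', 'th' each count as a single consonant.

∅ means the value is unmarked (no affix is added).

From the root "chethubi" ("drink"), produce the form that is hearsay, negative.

chethubieb

Attach polarity negative -eb (after vowel 'i') → chethubieb.
evidentiality = hearsay: zero marking, form stays chethubieb.
Vowel harmony: no change.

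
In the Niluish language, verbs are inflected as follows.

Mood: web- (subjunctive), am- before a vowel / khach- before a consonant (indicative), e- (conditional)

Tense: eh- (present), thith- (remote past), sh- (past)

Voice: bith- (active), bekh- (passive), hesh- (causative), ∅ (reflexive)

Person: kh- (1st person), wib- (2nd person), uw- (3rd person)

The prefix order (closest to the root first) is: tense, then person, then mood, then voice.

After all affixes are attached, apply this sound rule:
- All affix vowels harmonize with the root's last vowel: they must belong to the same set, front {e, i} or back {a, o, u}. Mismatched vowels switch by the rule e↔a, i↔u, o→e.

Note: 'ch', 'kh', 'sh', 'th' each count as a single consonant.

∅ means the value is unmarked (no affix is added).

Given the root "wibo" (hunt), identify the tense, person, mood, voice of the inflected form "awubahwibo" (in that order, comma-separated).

Segment: e-wib-eh-wibo.
tense: eh- → present.
person: wib- → 2nd person.
mood: e- → conditional.
voice: ∅ → reflexive.

present, 2nd person, conditional, reflexive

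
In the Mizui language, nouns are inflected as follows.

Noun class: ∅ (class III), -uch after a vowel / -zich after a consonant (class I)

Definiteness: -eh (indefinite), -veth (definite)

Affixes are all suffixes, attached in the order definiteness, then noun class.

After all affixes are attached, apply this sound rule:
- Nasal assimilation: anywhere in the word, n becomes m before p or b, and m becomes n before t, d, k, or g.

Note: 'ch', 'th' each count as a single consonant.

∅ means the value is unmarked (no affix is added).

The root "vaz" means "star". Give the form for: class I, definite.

Attach definiteness definite -veth → vazveth.
Attach noun class class I -zich (after consonant 'th') → vazvethzich.
Nasal assimilation: no change.

vazvethzich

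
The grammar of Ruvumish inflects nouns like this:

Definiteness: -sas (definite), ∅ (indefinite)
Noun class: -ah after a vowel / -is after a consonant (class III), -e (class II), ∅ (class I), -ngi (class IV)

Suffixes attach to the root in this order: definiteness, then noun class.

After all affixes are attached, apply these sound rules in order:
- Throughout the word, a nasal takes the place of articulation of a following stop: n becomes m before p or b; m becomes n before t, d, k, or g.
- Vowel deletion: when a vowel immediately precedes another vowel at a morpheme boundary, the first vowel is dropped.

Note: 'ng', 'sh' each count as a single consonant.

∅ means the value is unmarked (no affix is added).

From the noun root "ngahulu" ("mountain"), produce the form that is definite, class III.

Attach definiteness definite -sas → ngahulusas.
Attach noun class class III -is (after consonant 's') → ngahulusasis.
Nasal assimilation: no change.
Vowel deletion: no change.

ngahulusasis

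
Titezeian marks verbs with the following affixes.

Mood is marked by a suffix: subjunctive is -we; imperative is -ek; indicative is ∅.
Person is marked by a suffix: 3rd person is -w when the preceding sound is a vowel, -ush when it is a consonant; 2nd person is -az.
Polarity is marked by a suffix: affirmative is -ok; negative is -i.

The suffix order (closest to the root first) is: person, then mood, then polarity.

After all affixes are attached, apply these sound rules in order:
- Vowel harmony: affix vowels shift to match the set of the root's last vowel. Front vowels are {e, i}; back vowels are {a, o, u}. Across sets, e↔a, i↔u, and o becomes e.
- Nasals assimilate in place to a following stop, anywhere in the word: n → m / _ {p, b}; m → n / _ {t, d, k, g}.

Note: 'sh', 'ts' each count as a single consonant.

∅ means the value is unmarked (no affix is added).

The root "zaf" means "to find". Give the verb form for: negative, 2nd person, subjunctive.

zafazwau

Attach person 2nd person -az → zafaz.
Attach mood subjunctive -we → zafazwe.
Attach polarity negative -i → zafazwei.
Apply vowel harmony: zafazwei → zafazwau.
Nasal assimilation: no change.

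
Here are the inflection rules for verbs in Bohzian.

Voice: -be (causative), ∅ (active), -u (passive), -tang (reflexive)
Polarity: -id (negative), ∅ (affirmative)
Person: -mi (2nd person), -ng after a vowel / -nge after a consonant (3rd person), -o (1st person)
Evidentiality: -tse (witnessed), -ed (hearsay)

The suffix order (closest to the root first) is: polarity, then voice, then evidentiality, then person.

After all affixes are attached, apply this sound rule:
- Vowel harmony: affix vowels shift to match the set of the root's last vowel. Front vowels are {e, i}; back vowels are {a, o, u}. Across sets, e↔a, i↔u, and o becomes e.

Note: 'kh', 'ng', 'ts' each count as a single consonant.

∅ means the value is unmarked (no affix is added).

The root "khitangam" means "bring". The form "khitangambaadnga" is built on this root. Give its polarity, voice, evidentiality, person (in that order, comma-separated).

Segment: khitangam-be-ed-nge.
polarity: ∅ → affirmative.
voice: -be → causative.
evidentiality: -ed → hearsay.
person: -ng/nge → 3rd person.

affirmative, causative, hearsay, 3rd person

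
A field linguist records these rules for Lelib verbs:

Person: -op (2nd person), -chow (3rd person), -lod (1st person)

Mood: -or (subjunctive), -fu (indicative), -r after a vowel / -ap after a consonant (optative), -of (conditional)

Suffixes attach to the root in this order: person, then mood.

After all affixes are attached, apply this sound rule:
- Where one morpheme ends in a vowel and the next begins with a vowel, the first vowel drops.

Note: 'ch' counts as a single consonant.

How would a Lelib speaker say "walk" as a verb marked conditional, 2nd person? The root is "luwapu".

luwapopof

Attach person 2nd person -op → luwapuop.
Attach mood conditional -of → luwapuopof.
Apply vowel deletion: luwapuopof → luwapopof.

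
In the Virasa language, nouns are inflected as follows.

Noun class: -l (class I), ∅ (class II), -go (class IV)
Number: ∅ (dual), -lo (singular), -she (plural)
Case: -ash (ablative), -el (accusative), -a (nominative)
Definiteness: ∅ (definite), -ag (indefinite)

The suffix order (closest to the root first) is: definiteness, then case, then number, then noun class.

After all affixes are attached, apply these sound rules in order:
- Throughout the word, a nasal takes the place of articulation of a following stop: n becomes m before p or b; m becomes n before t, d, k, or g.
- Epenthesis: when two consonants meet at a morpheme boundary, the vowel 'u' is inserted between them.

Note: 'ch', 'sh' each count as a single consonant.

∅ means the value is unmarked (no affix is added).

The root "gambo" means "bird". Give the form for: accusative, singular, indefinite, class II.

Attach definiteness indefinite -ag → gamboag.
Attach case accusative -el → gamboagel.
Attach number singular -lo → gamboagello.
noun class = class II: zero marking, form stays gamboagello.
Nasal assimilation: no change.
Apply epenthesis: gamboagello → gamboagelulo.

gamboagelulo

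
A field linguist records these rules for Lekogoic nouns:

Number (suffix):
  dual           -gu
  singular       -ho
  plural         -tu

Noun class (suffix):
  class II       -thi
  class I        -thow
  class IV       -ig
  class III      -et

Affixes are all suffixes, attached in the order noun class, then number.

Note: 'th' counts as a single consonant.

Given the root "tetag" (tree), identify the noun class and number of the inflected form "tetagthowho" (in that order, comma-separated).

class I, singular

Segment: tetag-thow-ho.
noun class: -thow → class I.
number: -ho → singular.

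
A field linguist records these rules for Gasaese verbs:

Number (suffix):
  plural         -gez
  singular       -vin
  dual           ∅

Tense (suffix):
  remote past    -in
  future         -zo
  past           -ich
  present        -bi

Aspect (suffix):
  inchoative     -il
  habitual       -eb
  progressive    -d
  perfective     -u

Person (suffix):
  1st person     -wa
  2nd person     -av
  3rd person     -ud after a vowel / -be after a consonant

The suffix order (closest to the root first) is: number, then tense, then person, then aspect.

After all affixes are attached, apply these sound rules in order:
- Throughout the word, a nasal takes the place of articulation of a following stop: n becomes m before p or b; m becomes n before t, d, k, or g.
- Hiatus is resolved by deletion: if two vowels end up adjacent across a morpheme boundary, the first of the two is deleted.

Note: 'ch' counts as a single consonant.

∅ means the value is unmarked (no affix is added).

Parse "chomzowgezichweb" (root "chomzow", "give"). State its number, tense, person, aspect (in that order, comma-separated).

Segment: chomzow-gez-ich-wa-eb.
number: -gez → plural.
tense: -ich → past.
person: -wa → 1st person.
aspect: -eb → habitual.

plural, past, 1st person, habitual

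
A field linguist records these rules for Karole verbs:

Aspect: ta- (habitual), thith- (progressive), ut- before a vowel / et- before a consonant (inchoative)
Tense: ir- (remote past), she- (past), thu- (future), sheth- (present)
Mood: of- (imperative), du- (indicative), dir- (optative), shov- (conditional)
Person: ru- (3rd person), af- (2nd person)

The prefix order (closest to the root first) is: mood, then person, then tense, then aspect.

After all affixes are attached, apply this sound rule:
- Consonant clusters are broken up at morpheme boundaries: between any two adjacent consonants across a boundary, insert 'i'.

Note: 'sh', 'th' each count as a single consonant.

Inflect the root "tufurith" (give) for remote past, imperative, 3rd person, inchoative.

Attach mood imperative of- → oftufurith.
Attach person 3rd person ru- → ruoftufurith.
Attach tense remote past ir- → irruoftufurith.
Attach aspect inchoative ut- (before vowel 'i') → utirruoftufurith.
Apply epenthesis: utirruoftufurith → utiriruofitufurith.

utiriruofitufurith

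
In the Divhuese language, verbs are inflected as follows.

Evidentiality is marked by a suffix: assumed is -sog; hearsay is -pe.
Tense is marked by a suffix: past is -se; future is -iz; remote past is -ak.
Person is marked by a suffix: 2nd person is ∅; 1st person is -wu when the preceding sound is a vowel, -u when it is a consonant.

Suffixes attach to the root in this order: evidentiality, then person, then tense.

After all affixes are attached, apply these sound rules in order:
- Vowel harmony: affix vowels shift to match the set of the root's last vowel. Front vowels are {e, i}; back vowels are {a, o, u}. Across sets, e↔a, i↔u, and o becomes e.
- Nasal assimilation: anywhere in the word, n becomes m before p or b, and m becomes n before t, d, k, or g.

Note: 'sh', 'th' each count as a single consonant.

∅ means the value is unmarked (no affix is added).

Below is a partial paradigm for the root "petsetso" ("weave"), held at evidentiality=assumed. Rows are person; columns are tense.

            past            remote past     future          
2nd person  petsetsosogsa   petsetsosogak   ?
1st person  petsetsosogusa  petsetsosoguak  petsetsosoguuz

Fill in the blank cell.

petsetsosoguz

Attach evidentiality assumed -sog → petsetsosog.
person = 2nd person: zero marking, form stays petsetsosog.
Attach tense future -iz → petsetsosogiz.
Apply vowel harmony: petsetsosogiz → petsetsosoguz.
Nasal assimilation: no change.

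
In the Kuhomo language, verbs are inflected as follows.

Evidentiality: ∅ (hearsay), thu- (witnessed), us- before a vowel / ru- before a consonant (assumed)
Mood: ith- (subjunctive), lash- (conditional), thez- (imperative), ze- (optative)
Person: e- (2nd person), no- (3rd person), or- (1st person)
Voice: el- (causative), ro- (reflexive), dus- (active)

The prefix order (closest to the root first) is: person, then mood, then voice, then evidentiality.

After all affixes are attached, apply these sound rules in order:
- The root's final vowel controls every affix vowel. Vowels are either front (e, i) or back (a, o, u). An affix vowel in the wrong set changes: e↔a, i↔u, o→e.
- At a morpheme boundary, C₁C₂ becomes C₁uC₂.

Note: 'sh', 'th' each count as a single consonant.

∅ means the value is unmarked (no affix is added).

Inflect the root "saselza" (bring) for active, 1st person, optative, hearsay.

Attach person 1st person or- → orsaselza.
Attach mood optative ze- → zeorsaselza.
Attach voice active dus- → duszeorsaselza.
evidentiality = hearsay: zero marking, form stays duszeorsaselza.
Apply vowel harmony: duszeorsaselza → duszaorsaselza.
Apply epenthesis: duszaorsaselza → dusuzaorusaselza.

dusuzaorusaselza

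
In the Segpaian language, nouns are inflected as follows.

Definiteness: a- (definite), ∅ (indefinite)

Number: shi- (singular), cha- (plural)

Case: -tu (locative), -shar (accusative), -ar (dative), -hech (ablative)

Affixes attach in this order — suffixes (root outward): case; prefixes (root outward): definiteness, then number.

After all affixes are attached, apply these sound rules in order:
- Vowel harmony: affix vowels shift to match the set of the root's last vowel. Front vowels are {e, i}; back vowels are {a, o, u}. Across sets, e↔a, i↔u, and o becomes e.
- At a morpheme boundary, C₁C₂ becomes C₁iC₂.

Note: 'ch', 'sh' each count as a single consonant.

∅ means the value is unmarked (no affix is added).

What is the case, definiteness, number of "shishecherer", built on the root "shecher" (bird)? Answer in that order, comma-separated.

Segment: shi-shecher-ar.
case: -ar → dative.
definiteness: ∅ → indefinite.
number: shi- → singular.

dative, indefinite, singular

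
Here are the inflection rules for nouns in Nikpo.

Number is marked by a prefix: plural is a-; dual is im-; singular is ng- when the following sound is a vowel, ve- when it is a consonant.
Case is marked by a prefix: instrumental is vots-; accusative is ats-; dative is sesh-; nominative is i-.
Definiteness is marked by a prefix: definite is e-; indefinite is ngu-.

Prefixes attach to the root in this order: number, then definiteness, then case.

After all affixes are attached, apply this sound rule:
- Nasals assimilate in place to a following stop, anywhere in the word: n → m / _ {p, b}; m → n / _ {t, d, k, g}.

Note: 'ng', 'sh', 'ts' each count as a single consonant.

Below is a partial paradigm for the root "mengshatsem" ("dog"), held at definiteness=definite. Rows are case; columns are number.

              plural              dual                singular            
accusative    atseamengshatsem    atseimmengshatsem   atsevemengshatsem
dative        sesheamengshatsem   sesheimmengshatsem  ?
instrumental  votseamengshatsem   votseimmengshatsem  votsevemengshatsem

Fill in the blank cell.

Attach number singular ve- (before consonant 'm') → vemengshatsem.
Attach definiteness definite e- → evemengshatsem.
Attach case dative sesh- → seshevemengshatsem.
Nasal assimilation: no change.

seshevemengshatsem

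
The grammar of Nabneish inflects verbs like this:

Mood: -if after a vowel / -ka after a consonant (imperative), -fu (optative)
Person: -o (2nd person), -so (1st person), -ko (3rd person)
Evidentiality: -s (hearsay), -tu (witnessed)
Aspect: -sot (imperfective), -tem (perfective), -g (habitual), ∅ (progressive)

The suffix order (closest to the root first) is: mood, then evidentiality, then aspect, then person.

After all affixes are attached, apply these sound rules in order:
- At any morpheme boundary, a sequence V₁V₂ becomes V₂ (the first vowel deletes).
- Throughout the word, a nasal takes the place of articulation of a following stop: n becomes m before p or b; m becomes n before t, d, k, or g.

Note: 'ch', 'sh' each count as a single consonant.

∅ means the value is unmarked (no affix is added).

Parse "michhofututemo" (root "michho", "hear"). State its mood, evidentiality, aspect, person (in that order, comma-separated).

Segment: michho-fu-tu-tem-o.
mood: -fu → optative.
evidentiality: -tu → witnessed.
aspect: -tem → perfective.
person: -o → 2nd person.

optative, witnessed, perfective, 2nd person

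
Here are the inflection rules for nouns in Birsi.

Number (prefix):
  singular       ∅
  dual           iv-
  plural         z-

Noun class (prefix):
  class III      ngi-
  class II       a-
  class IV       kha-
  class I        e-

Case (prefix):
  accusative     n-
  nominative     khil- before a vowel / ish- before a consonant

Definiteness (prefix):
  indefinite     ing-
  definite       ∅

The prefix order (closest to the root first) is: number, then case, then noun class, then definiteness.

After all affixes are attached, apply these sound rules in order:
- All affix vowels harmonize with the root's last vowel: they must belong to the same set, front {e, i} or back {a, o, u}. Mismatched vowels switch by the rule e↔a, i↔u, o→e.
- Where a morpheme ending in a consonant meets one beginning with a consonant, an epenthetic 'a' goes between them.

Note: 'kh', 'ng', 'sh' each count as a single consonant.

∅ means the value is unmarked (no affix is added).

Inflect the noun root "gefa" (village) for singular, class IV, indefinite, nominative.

ungakhaushagefa

number = singular: zero marking, form stays gefa.
Attach case nominative ish- (before consonant 'g') → ishgefa.
Attach noun class class IV kha- → khaishgefa.
Attach definiteness indefinite ing- → ingkhaishgefa.
Apply vowel harmony: ingkhaishgefa → ungkhaushgefa.
Apply epenthesis: ungkhaushgefa → ungakhaushagefa.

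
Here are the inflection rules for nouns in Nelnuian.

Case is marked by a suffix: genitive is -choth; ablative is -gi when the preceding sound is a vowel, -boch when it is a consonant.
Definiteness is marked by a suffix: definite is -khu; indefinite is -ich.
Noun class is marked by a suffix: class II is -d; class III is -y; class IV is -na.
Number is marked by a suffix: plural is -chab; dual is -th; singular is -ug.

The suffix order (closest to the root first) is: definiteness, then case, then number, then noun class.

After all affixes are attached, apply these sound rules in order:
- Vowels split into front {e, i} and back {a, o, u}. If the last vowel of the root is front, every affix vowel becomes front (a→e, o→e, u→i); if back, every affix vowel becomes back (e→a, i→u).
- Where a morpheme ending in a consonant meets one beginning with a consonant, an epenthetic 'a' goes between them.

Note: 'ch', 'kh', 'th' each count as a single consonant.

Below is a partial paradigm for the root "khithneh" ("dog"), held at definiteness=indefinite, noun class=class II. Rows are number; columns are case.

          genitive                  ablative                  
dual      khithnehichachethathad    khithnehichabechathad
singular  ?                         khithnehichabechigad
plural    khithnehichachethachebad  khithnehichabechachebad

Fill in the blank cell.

Attach definiteness indefinite -ich → khithnehich.
Attach case genitive -choth → khithnehichchoth.
Attach number singular -ug → khithnehichchothug.
Attach noun class class II -d → khithnehichchothugd.
Apply vowel harmony: khithnehichchothugd → khithnehichchethigd.
Apply epenthesis: khithnehichchethigd → khithnehichachethigad.

khithnehichachethigad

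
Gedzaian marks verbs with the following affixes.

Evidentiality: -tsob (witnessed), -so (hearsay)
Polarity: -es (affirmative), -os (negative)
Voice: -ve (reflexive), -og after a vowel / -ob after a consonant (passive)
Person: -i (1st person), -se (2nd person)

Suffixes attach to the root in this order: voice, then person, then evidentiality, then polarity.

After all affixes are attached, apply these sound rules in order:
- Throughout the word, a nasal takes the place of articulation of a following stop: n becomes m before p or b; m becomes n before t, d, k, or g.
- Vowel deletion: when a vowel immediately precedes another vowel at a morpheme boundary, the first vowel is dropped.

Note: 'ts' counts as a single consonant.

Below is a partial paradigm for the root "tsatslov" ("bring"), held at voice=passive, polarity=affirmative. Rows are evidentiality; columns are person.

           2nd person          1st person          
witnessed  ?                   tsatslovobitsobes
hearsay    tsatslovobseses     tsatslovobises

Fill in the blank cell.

tsatslovobsetsobes

Attach voice passive -ob (after consonant 'v') → tsatslovob.
Attach person 2nd person -se → tsatslovobse.
Attach evidentiality witnessed -tsob → tsatslovobsetsob.
Attach polarity affirmative -es → tsatslovobsetsobes.
Nasal assimilation: no change.
Vowel deletion: no change.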